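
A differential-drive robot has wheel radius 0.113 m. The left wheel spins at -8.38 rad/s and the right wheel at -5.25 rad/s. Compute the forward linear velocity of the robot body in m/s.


v = r*(wR + wL)/2 = 0.113*(-5.25 + -8.38)/2 = -0.7701

-0.7701 m/s


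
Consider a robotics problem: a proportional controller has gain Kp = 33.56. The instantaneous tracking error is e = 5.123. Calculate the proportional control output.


u_P = Kp * e = 33.56 * 5.123 = 171.9279

171.9279


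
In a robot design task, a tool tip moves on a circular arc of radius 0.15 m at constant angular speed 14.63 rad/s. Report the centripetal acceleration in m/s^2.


a_c = omega^2 * r = 14.63^2 * 0.15 = 32.1055

32.1055 m/s^2


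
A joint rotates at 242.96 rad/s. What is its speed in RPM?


RPM = 242.96 * 60/(2*pi) = 2320.0971

2320.0971 RPM


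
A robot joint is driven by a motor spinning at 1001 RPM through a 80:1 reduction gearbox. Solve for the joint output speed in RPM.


omega_joint = omega_motor / N = 1001 / 80 = 12.5125

12.5125 RPM


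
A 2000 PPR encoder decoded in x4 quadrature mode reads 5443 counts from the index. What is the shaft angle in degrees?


angle = counts * 360 / (PPR*4) = 5443 * 360 / 8000 = 244.9350

244.9350 degrees


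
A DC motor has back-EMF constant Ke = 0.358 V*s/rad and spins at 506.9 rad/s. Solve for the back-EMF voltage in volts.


V_emf = Ke * omega = 0.358*506.9 = 181.4702

181.4702 V


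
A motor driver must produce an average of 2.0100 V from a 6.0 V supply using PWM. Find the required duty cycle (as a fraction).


D = V_avg/V_supply = 2.0100/6.0 = 0.3350

0.3350


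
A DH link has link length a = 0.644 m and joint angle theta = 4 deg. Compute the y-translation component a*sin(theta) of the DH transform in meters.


a*sin(theta) = 0.644*sin(4 deg) = 0.0449

0.0449 m


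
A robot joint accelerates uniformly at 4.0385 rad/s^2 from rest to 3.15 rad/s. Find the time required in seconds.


t = delta_omega / alpha = 3.15 / 4.0385 = 0.7800

0.7800 s


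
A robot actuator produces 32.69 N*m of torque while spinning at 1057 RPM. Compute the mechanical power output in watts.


omega = 1057 * 2*pi/60 = 110.688781 rad/s
P = tau * omega = 32.69 * 110.688781 = 3618.4163

3618.4163 W


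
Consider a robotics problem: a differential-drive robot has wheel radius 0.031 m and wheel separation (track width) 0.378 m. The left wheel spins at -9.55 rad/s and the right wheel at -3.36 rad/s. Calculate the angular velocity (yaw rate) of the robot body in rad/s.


omega = r*(wR - wL)/L = 0.031*(-3.36 - (-9.55))/0.378 = 0.5076

0.5076 rad/s


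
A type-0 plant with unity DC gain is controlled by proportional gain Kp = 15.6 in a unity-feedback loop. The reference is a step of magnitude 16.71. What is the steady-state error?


e_ss = R/(1 + Kp) = 16.71/(1 + 15.6) = 16.71/16.6000 = 1.0066

1.0066


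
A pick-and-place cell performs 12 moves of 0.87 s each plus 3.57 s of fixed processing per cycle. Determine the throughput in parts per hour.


T_cycle = 12*0.87 + 3.57 = 14.0100 s
rate = 3600/T = 256.9593

256.9593 parts/hour


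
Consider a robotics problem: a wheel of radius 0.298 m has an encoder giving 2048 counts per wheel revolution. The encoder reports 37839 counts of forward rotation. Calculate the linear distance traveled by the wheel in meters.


revs = 37839/2048 = 18.476074
d = revs * 2*pi*r = 18.476074 * 2*pi*0.298 = 34.5944

34.5944 m


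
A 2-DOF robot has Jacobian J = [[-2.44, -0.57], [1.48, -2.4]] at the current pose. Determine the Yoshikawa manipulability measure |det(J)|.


det(J) = -2.44*-2.4 - (-0.57)*(1.48) = 6.6996
|det(J)| = 6.6996

6.6996


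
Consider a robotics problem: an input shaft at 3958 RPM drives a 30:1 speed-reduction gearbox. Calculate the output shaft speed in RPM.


omega_out = omega_in / N = 3958 / 30 = 131.9333

131.9333 RPM


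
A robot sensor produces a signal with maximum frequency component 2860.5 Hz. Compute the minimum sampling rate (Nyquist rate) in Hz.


f_s,min = 2*f_max = 2*2860.5 = 5721.0000

5721.0000 Hz


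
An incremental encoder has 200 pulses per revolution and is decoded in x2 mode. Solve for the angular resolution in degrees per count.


resolution = 360 / (PPR * 2) = 360 / 400 = 0.9000

0.9000 degrees


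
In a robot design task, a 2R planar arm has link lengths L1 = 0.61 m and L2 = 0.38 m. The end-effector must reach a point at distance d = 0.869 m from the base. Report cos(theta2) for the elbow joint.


cos(th2) = (d^2 - L1^2 - L2^2)/(2*L1*L2) = (0.869^2 - 0.61^2 - 0.38^2)/(2*0.61*0.38) = 0.5148

0.5148


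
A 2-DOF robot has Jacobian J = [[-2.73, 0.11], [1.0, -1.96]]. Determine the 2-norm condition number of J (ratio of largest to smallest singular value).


JJ^T eigenvalues: trace(JJ^T) = 12.3066, det(JJ^T) = det(J)^2 = 27.46598464
s_max^2 = (12.3066 + sqrt(41.58846500))/2 = 9.37775596
s_min^2 = (12.3066 - sqrt(41.58846500))/2 = 2.92884404
kappa = s_max/s_min = sqrt(9.37775596/2.92884404) = 1.7894

1.7894


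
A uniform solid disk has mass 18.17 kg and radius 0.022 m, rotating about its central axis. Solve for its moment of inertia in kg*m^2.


I = (1/2)*m*R^2 = 0.5*18.17*0.022^2 = 0.0044

0.0044 kg*m^2


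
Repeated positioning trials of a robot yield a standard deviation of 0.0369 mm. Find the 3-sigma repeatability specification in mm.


repeatability = 3*sigma = 3*0.0369 = 0.1107

0.1107 mm


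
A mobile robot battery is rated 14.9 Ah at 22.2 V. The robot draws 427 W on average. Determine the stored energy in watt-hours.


E = capacity * V = 14.9*22.2 = 330.7800

330.7800 Wh


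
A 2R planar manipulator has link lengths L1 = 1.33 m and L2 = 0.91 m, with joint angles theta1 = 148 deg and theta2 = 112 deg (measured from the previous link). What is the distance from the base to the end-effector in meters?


x = L1*cos(th1) + L2*cos(th1+th2) = -1.285924
y = L1*sin(th1) + L2*sin(th1+th2) = -0.191382
d = sqrt(x^2 + y^2) = sqrt(1.653601 + 0.036627) = 1.3001

1.3001 m


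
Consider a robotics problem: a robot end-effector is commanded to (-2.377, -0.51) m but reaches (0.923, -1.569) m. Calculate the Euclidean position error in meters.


dx = 0.923 - (-2.377) = 3.3000, dy = -1.569 - (-0.51) = -1.0590
err = sqrt(10.890000 + 1.121481) = 3.4658

3.4658 m


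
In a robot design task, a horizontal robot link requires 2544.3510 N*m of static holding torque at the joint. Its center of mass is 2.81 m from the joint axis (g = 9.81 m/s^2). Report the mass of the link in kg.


m = tau / (g*L) = 2544.3510 / (9.81 * 2.81) = 92.3000

92.3000 kg


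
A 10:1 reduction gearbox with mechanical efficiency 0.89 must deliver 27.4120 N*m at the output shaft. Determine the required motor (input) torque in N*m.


tau_in = tau_out / (N * eta) = 27.4120 / (10 * 0.89) = 3.0800

3.0800 N*m


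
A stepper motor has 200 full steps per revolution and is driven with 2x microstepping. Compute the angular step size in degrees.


step = 360/(200*2) = 360/400 = 0.9000

0.9000 degrees


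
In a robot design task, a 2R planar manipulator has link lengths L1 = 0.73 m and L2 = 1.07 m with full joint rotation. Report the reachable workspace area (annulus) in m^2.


r_max = L1 + L2 = 1.8000, r_min = |L1 - L2| = 0.3400
A = pi*(r_max^2 - r_min^2) = pi*(3.2400 - 0.1156) = 9.8156

9.8156 m^2


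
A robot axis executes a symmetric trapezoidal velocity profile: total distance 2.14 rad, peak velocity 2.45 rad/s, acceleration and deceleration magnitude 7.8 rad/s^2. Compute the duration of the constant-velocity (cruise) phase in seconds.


t_acc = v/a = 0.314103 s, d_acc = v^2/(2a) = 0.384776 rad each
d_cruise = 2.14 - 2*0.384776 = 1.370448 rad
t_cruise = d_cruise/v = 1.370448/2.45 = 0.5594

0.5594 s


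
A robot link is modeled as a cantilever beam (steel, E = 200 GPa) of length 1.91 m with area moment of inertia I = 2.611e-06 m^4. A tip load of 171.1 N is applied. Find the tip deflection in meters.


delta = F*L^3/(3*E*I) = 171.1*1.91^3/(3*2.000e+11*2.611e-06)
      = 1192.2027281/1566600 = 7.6101e-04

7.6101e-04 m


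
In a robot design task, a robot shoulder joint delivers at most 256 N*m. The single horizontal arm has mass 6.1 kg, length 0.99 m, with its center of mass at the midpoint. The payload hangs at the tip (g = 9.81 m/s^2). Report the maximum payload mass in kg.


tau_arm = m_arm*g*(L/2) = 6.1*9.81*0.99/2 = 29.6213 N*m
tau_payload = tau_max - tau_arm = 256 - 29.6213 = 226.3787
m_payload = tau_payload / (g*L) = 226.3787 / (9.81*0.99) = 23.3094

23.3094 kg


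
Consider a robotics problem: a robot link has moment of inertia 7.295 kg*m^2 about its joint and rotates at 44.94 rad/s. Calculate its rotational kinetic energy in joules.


KE = (1/2)*I*omega^2 = 0.5*7.295*44.94^2 = 7366.5041

7366.5041 J


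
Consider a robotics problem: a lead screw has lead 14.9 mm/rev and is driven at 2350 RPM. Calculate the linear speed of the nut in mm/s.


v = lead * (RPM/60) = 14.9*2350/60 = 583.5833

583.5833 mm/s


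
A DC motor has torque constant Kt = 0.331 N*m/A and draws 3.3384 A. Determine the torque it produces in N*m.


tau = Kt * I = 0.331*3.3384 = 1.1050

1.1050 N*m


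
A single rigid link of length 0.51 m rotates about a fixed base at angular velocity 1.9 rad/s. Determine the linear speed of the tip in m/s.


v = L*omega = 0.51 * 1.9 = 0.9690

0.9690 m/s


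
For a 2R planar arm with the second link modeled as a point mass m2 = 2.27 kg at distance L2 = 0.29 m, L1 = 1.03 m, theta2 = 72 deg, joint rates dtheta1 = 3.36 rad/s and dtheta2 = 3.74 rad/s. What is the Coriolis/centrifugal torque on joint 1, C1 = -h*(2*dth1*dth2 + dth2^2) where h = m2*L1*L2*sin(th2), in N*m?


h = m2*L1*L2*sin(th2) = 2.27*1.03*0.29*sin(72 deg) = 0.644863
C1 = -h*(2*3.36*3.74 + 3.74^2) = -0.644863*39.1204 = -25.2273

-25.2273 N*m


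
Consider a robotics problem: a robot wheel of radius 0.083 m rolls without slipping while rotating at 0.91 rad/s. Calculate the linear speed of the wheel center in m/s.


v = omega * r = 0.91 * 0.083 = 0.0755

0.0755 m/s


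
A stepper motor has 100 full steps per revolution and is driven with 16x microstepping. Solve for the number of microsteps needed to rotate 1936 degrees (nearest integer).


step_size = 360/(100*16) = 360/1600 = 0.225000 deg
n = 1936/(360/1600) = 1936*1600/360 = 8604.4444 -> 8604

8604 steps


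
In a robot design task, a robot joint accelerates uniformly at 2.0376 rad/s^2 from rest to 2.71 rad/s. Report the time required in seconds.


t = delta_omega / alpha = 2.71 / 2.0376 = 1.3300

1.3300 s


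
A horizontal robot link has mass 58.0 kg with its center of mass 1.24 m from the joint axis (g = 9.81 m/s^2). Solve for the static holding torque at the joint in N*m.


tau = m*g*L = 58.0 * 9.81 * 1.24 = 705.5352

705.5352 N*m


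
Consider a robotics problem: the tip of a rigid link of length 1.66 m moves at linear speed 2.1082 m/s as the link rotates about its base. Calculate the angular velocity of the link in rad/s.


omega = v / L = 2.1082 / 1.66 = 1.2700

1.2700 rad/s


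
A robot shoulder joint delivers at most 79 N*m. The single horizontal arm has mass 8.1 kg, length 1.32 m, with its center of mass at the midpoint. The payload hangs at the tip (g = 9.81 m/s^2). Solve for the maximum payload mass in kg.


tau_arm = m_arm*g*(L/2) = 8.1*9.81*1.32/2 = 52.4443 N*m
tau_payload = tau_max - tau_arm = 79 - 52.4443 = 26.5557
m_payload = tau_payload / (g*L) = 26.5557 / (9.81*1.32) = 2.0508

2.0508 kg


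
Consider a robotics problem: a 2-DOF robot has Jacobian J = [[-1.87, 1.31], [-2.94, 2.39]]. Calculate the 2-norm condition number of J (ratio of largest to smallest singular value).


JJ^T eigenvalues: trace(JJ^T) = 19.5687, det(JJ^T) = det(J)^2 = 0.38180041
s_max^2 = (19.5687 + sqrt(381.40681805))/2 = 19.54916974
s_min^2 = (19.5687 - sqrt(381.40681805))/2 = 0.01953026
kappa = s_max/s_min = sqrt(19.54916974/0.01953026) = 31.6381

31.6381


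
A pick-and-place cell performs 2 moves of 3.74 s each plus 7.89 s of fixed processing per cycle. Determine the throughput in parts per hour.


T_cycle = 2*3.74 + 7.89 = 15.3700 s
rate = 3600/T = 234.2225

234.2225 parts/hour


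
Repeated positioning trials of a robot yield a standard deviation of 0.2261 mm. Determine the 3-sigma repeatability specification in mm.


repeatability = 3*sigma = 3*0.2261 = 0.6783

0.6783 mm


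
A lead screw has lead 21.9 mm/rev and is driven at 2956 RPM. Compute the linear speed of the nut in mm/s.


v = lead * (RPM/60) = 21.9*2956/60 = 1078.9400

1078.9400 mm/s


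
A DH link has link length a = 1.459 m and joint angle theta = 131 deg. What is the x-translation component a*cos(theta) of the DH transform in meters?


a*cos(theta) = 1.459*cos(131 deg) = -0.9572

-0.9572 m


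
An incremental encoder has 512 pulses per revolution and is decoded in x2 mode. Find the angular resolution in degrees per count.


resolution = 360 / (PPR * 2) = 360 / 1024 = 0.3516

0.3516 degrees


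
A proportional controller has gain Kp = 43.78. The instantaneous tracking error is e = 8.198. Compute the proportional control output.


u_P = Kp * e = 43.78 * 8.198 = 358.9084

358.9084


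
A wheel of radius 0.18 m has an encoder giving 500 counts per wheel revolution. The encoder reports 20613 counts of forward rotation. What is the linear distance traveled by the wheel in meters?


revs = 20613/500 = 41.226000
d = revs * 2*pi*r = 41.226000 * 2*pi*0.18 = 46.6255

46.6255 m


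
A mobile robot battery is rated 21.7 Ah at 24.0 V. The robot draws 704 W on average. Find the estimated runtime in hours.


E = 21.7*24.0 = 520.8000 Wh
t = E/P = 520.8000/704 = 0.7398

0.7398 hours


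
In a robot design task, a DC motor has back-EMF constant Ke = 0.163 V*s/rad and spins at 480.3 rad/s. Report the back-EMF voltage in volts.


V_emf = Ke * omega = 0.163*480.3 = 78.2889

78.2889 V


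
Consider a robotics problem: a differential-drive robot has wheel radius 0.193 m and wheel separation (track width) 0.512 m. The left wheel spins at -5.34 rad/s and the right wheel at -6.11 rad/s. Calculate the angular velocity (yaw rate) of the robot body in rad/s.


omega = r*(wR - wL)/L = 0.193*(-6.11 - (-5.34))/0.512 = -0.2903

-0.2903 rad/s


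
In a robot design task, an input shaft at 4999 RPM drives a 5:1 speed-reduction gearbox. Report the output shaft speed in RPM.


omega_out = omega_in / N = 4999 / 5 = 999.8000

999.8000 RPM


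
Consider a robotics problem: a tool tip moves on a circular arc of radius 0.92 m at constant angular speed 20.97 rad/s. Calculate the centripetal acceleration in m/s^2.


a_c = omega^2 * r = 20.97^2 * 0.92 = 404.5616

404.5616 m/s^2


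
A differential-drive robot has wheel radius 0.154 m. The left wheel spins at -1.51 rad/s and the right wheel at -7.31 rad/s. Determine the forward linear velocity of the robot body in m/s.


v = r*(wR + wL)/2 = 0.154*(-7.31 + -1.51)/2 = -0.6791

-0.6791 m/s


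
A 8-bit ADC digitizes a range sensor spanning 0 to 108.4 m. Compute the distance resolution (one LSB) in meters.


res = range / 2^n = 108.4/2^8 = 108.4/256 = 0.4234

0.4234 m


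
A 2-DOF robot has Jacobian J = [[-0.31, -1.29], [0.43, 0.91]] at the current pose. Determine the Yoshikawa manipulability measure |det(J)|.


det(J) = -0.31*0.91 - (-1.29)*(0.43) = 0.2726
|det(J)| = 0.2726

0.2726


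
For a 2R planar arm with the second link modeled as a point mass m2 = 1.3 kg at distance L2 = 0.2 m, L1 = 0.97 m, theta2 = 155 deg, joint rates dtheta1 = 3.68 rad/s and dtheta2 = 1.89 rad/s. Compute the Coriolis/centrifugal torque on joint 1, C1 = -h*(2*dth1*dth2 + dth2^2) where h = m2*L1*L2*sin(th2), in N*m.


h = m2*L1*L2*sin(th2) = 1.3*0.97*0.2*sin(155 deg) = 0.106584
C1 = -h*(2*3.68*1.89 + 1.89^2) = -0.106584*17.4825 = -1.8634

-1.8634 N*m


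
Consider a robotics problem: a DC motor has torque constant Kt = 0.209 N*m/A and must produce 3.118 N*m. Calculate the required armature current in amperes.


I = tau / Kt = 3.118/0.209 = 14.9187

14.9187 A


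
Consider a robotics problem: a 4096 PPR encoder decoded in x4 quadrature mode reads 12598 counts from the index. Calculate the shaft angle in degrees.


angle = counts * 360 / (PPR*4) = 12598 * 360 / 16384 = 276.8115

276.8115 degrees


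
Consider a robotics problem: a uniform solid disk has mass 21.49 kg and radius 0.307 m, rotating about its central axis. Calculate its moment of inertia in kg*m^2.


I = (1/2)*m*R^2 = 0.5*21.49*0.307^2 = 1.0127

1.0127 kg*m^2


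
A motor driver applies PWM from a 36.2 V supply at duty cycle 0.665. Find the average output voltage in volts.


V_avg = V_supply * D = 36.2*0.665 = 24.0730

24.0730 V


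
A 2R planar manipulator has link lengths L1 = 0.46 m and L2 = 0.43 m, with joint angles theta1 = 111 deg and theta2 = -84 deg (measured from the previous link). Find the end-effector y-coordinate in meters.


y = L1*sin(th1) + L2*sin(th1+th2) = 0.46*sin(111 deg) + 0.43*sin(27 deg) = 0.6247

0.6247 m


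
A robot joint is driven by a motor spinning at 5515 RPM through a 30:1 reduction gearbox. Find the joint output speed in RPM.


omega_joint = omega_motor / N = 5515 / 30 = 183.8333

183.8333 RPM


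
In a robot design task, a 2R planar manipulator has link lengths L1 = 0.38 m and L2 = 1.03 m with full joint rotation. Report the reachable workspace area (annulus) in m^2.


r_max = L1 + L2 = 1.4100, r_min = |L1 - L2| = 0.6500
A = pi*(r_max^2 - r_min^2) = pi*(1.9881 - 0.4225) = 4.9185

4.9185 m^2


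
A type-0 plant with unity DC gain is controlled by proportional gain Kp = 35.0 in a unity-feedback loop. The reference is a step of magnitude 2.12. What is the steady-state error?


e_ss = R/(1 + Kp) = 2.12/(1 + 35.0) = 2.12/36.0000 = 0.0589

0.0589


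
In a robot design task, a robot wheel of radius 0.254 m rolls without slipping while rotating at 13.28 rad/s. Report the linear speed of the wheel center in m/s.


v = omega * r = 13.28 * 0.254 = 3.3731

3.3731 m/s


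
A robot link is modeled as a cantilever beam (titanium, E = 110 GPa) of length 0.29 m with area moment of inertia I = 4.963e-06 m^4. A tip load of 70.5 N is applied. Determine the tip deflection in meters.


delta = F*L^3/(3*E*I) = 70.5*0.29^3/(3*1.100e+11*4.963e-06)
      = 1.7194245/1637790 = 1.0498e-06

1.0498e-06 m


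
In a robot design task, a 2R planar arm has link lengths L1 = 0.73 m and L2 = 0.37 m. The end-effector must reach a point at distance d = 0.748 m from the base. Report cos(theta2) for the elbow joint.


cos(th2) = (d^2 - L1^2 - L2^2)/(2*L1*L2) = (0.748^2 - 0.73^2 - 0.37^2)/(2*0.73*0.37) = -0.2042

-0.2042


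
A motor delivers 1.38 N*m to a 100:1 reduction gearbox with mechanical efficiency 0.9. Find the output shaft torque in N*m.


tau_out = tau_in * N * eta = 1.38 * 100 * 0.9 = 124.2000

124.2000 N*m


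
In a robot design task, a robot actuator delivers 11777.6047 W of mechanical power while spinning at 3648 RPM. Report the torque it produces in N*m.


omega = 3648 * 2*pi/60 = 382.017667 rad/s
tau = P / omega = 11777.6047 / 382.017667 = 30.8300

30.8300 N*m


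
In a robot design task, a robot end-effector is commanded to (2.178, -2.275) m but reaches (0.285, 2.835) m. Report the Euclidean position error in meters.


dx = 0.285 - (2.178) = -1.8930, dy = 2.835 - (-2.275) = 5.1100
err = sqrt(3.583449 + 26.112100) = 5.4494

5.4494 m


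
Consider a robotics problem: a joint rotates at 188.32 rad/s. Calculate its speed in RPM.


RPM = 188.32 * 60/(2*pi) = 1798.3235

1798.3235 RPM


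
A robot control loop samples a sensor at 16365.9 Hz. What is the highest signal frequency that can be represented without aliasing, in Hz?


f_max = f_s/2 = 16365.9/2 = 8182.9500

8182.9500 Hz


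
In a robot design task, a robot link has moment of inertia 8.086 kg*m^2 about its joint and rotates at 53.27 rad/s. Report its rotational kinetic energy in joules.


KE = (1/2)*I*omega^2 = 0.5*8.086*53.27^2 = 11472.7924

11472.7924 J


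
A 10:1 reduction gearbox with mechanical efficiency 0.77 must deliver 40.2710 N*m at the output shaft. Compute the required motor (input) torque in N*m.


tau_in = tau_out / (N * eta) = 40.2710 / (10 * 0.77) = 5.2300

5.2300 N*m


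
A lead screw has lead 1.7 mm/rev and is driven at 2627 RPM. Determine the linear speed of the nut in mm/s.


v = lead * (RPM/60) = 1.7*2627/60 = 74.4317

74.4317 mm/s


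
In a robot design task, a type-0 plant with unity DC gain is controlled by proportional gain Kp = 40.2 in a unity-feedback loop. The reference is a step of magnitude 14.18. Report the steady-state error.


e_ss = R/(1 + Kp) = 14.18/(1 + 40.2) = 14.18/41.2000 = 0.3442

0.3442


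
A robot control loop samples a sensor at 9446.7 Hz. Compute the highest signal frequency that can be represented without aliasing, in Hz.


f_max = f_s/2 = 9446.7/2 = 4723.3500

4723.3500 Hz


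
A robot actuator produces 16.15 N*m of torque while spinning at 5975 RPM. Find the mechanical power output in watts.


omega = 5975 * 2*pi/60 = 625.700537 rad/s
P = tau * omega = 16.15 * 625.700537 = 10105.0637

10105.0637 W


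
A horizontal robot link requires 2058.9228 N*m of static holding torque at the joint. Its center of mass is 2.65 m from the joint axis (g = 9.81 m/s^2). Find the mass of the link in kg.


m = tau / (g*L) = 2058.9228 / (9.81 * 2.65) = 79.2000

79.2000 kg


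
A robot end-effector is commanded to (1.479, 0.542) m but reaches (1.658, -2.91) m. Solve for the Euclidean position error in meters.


dx = 1.658 - (1.479) = 0.1790, dy = -2.91 - (0.542) = -3.4520
err = sqrt(0.032041 + 11.916304) = 3.4566

3.4566 m


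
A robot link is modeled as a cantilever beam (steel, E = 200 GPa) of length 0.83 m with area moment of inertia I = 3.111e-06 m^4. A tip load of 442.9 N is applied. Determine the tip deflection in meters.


delta = F*L^3/(3*E*I) = 442.9*0.83^3/(3*2.000e+11*3.111e-06)
      = 253.2444623/1866600 = 1.3567e-04

1.3567e-04 m


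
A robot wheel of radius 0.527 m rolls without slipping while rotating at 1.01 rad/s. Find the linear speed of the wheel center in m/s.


v = omega * r = 1.01 * 0.527 = 0.5323

0.5323 m/s


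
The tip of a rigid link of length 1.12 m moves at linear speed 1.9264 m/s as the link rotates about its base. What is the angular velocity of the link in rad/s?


omega = v / L = 1.9264 / 1.12 = 1.7200

1.7200 rad/s


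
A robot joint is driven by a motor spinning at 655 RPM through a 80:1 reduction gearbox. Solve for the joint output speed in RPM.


omega_joint = omega_motor / N = 655 / 80 = 8.1875

8.1875 RPM


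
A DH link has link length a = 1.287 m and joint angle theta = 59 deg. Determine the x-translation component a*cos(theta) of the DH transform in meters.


a*cos(theta) = 1.287*cos(59 deg) = 0.6629

0.6629 m


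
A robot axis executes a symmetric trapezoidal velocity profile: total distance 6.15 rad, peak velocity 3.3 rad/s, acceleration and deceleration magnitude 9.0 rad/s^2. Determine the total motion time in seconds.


t_acc = v/a = 3.3/9.0 = 0.366667 s
d_acc = v^2/(2a) = 0.605000 rad (each ramp)
d_cruise = 6.15 - 2*0.605000 = 4.940000 rad
t_cruise = 4.940000/3.3 = 1.496970 s
t_total = 2*0.366667 + 1.496970 = 2.2303

2.2303 s


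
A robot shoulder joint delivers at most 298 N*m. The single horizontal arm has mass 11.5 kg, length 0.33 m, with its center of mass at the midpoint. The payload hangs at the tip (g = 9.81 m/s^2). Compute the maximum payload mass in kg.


tau_arm = m_arm*g*(L/2) = 11.5*9.81*0.33/2 = 18.6145 N*m
tau_payload = tau_max - tau_arm = 298 - 18.6145 = 279.3855
m_payload = tau_payload / (g*L) = 279.3855 / (9.81*0.33) = 86.3020

86.3020 kg


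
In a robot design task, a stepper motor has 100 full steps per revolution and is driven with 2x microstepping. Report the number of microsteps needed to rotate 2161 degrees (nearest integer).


step_size = 360/(100*2) = 360/200 = 1.800000 deg
n = 2161/(360/200) = 2161*200/360 = 1200.5556 -> 1201

1201 steps


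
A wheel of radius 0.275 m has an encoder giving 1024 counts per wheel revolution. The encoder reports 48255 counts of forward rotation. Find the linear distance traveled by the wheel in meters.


revs = 48255/1024 = 47.124023
d = revs * 2*pi*r = 47.124023 * 2*pi*0.275 = 81.4245

81.4245 m


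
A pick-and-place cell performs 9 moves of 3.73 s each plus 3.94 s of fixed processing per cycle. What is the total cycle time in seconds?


T = 9*3.73 + 3.94 = 37.5100

37.5100 s


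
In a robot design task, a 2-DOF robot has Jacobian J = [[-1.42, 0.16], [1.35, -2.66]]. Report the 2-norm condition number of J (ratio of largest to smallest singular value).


JJ^T eigenvalues: trace(JJ^T) = 10.9401, det(JJ^T) = det(J)^2 = 12.68214544
s_max^2 = (10.9401 + sqrt(68.95720625))/2 = 9.62207379
s_min^2 = (10.9401 - sqrt(68.95720625))/2 = 1.31802621
kappa = s_max/s_min = sqrt(9.62207379/1.31802621) = 2.7019

2.7019


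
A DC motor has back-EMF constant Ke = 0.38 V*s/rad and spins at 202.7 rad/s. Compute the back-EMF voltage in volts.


V_emf = Ke * omega = 0.38*202.7 = 77.0260

77.0260 V


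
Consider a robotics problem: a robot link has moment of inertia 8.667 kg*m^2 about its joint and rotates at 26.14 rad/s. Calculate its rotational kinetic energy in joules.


KE = (1/2)*I*omega^2 = 0.5*8.667*26.14^2 = 2961.0788

2961.0788 J


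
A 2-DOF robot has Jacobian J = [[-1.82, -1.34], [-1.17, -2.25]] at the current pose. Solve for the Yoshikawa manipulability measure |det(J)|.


det(J) = -1.82*-2.25 - (-1.34)*(-1.17) = 2.5272
|det(J)| = 2.5272

2.5272


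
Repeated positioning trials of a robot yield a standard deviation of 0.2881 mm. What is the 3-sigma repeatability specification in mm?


repeatability = 3*sigma = 3*0.2881 = 0.8643

0.8643 mm


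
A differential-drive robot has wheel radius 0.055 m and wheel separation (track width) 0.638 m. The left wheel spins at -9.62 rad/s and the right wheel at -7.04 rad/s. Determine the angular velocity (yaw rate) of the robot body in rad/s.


omega = r*(wR - wL)/L = 0.055*(-7.04 - (-9.62))/0.638 = 0.2224

0.2224 rad/s


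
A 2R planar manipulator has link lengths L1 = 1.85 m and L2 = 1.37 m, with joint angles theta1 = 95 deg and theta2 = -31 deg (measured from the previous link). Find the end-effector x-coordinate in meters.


x = L1*cos(th1) + L2*cos(th1+th2) = 1.85*cos(95 deg) + 1.37*cos(64 deg) = 0.4393

0.4393 m


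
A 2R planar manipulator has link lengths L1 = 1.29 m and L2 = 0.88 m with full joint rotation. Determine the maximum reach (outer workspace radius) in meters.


r_max = L1 + L2 = 1.29 + 0.88 = 2.1700

2.1700 m


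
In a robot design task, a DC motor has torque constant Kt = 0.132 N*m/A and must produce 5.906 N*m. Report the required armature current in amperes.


I = tau / Kt = 5.906/0.132 = 44.7424

44.7424 A


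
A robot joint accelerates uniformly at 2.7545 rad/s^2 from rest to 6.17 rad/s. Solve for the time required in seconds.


t = delta_omega / alpha = 6.17 / 2.7545 = 2.2400

2.2400 s


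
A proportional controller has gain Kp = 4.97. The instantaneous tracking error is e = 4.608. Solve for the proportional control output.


u_P = Kp * e = 4.97 * 4.608 = 22.9018

22.9018


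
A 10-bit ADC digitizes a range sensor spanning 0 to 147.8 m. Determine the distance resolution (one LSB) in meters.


res = range / 2^n = 147.8/2^10 = 147.8/1024 = 0.1443

0.1443 m


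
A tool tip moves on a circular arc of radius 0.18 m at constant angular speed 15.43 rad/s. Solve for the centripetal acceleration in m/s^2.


a_c = omega^2 * r = 15.43^2 * 0.18 = 42.8553

42.8553 m/s^2


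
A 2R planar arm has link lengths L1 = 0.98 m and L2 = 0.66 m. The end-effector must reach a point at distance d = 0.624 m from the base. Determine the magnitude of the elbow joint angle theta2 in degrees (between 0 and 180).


cos(th2) = (d^2 - L1^2 - L2^2)/(2*L1*L2) = (0.624^2 - 0.98^2 - 0.66^2)/(2*0.98*0.66) = -0.77815708
th2 = acos(-0.77815708) = 141.0921 deg

141.0921 degrees


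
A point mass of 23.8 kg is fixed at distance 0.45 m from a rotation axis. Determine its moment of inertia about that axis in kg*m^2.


I = m*r^2 = 23.8*0.45^2 = 4.8195

4.8195 kg*m^2


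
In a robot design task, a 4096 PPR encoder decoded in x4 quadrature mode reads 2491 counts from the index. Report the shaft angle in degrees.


angle = counts * 360 / (PPR*4) = 2491 * 360 / 16384 = 54.7339

54.7339 degrees


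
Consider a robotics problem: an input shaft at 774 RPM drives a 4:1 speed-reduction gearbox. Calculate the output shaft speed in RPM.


omega_out = omega_in / N = 774 / 4 = 193.5000

193.5000 RPM


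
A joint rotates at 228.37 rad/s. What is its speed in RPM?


RPM = 228.37 * 60/(2*pi) = 2180.7729

2180.7729 RPM


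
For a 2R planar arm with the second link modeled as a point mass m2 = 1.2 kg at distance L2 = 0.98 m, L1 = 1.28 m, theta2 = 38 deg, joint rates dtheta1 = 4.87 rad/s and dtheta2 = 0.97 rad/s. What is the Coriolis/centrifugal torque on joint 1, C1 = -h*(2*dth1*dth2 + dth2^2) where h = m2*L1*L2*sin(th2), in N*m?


h = m2*L1*L2*sin(th2) = 1.2*1.28*0.98*sin(38 deg) = 0.926743
C1 = -h*(2*4.87*0.97 + 0.97^2) = -0.926743*10.3887 = -9.6277

-9.6277 N*m


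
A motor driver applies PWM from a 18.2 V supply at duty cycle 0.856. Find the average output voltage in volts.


V_avg = V_supply * D = 18.2*0.856 = 15.5792

15.5792 V


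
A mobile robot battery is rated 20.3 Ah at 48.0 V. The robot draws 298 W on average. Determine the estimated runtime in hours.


E = 20.3*48.0 = 974.4000 Wh
t = E/P = 974.4000/298 = 3.2698

3.2698 hours


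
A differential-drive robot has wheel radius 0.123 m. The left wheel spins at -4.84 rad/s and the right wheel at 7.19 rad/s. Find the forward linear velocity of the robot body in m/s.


v = r*(wR + wL)/2 = 0.123*(7.19 + -4.84)/2 = 0.1445

0.1445 m/s


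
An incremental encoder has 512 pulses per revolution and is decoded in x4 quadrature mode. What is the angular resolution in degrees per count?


resolution = 360 / (PPR * 4) = 360 / 2048 = 0.1758

0.1758 degrees


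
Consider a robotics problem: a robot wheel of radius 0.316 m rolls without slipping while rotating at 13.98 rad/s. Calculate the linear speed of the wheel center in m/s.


v = omega * r = 13.98 * 0.316 = 4.4177

4.4177 m/s


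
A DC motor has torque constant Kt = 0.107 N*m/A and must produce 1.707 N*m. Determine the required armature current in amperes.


I = tau / Kt = 1.707/0.107 = 15.9533

15.9533 A


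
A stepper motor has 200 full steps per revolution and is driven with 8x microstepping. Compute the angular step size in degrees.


step = 360/(200*8) = 360/1600 = 0.2250

0.2250 degrees


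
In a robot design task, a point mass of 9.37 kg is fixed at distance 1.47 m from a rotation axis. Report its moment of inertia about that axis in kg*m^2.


I = m*r^2 = 9.37*1.47^2 = 20.2476

20.2476 kg*m^2


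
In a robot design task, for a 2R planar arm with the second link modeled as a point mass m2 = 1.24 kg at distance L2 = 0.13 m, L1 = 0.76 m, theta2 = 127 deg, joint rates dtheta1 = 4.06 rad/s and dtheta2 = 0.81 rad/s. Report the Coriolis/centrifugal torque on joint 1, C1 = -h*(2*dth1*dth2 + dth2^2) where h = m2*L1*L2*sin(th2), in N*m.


h = m2*L1*L2*sin(th2) = 1.24*0.76*0.13*sin(127 deg) = 0.097842
C1 = -h*(2*4.06*0.81 + 0.81^2) = -0.097842*7.2333 = -0.7077

-0.7077 N*m


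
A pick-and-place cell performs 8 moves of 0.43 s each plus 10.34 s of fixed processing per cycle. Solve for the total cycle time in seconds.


T = 8*0.43 + 10.34 = 13.7800

13.7800 s


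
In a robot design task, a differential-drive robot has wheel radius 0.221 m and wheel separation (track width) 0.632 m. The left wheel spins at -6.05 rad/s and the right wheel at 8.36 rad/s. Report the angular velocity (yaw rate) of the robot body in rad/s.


omega = r*(wR - wL)/L = 0.221*(8.36 - (-6.05))/0.632 = 5.0389

5.0389 rad/s


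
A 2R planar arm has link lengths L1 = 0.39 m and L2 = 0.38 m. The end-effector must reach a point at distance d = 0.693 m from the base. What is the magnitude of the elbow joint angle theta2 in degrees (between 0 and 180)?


cos(th2) = (d^2 - L1^2 - L2^2)/(2*L1*L2) = (0.693^2 - 0.39^2 - 0.38^2)/(2*0.39*0.38) = 0.61993590
th2 = acos(0.61993590) = 51.6885 deg

51.6885 degrees


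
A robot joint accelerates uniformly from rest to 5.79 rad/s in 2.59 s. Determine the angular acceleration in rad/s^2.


alpha = delta_omega / t = 5.79 / 2.59 = 2.2355

2.2355 rad/s^2


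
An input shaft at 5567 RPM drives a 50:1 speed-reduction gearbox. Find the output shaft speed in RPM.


omega_out = omega_in / N = 5567 / 50 = 111.3400

111.3400 RPM


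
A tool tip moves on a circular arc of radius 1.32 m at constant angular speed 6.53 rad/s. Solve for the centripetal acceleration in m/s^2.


a_c = omega^2 * r = 6.53^2 * 1.32 = 56.2860

56.2860 m/s^2


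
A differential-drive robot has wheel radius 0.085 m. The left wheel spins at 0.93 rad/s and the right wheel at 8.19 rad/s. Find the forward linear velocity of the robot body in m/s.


v = r*(wR + wL)/2 = 0.085*(8.19 + 0.93)/2 = 0.3876

0.3876 m/s


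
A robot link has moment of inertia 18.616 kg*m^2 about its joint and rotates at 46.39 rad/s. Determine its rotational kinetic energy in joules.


KE = (1/2)*I*omega^2 = 0.5*18.616*46.39^2 = 20031.1148

20031.1148 J


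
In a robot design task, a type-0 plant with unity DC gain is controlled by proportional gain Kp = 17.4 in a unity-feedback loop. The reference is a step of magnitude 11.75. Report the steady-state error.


e_ss = R/(1 + Kp) = 11.75/(1 + 17.4) = 11.75/18.4000 = 0.6386

0.6386


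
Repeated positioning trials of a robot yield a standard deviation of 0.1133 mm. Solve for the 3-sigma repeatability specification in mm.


repeatability = 3*sigma = 3*0.1133 = 0.3399

0.3399 mm


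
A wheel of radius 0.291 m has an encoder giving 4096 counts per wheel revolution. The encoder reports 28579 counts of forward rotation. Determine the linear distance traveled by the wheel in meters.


revs = 28579/4096 = 6.977295
d = revs * 2*pi*r = 6.977295 * 2*pi*0.291 = 12.7573

12.7573 m


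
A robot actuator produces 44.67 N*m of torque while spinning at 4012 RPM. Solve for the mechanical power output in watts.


omega = 4012 * 2*pi/60 = 420.135658 rad/s
P = tau * omega = 44.67 * 420.135658 = 18767.4598

18767.4598 W


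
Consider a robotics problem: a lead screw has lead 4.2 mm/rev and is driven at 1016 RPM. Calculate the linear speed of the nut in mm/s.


v = lead * (RPM/60) = 4.2*1016/60 = 71.1200

71.1200 mm/s


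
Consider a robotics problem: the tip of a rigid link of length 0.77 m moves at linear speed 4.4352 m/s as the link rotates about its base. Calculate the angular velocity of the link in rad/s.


omega = v / L = 4.4352 / 0.77 = 5.7600

5.7600 rad/s


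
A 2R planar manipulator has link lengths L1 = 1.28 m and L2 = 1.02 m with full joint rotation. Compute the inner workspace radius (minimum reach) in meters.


r_min = |L1 - L2| = |1.28 - 1.02| = 0.2600

0.2600 m


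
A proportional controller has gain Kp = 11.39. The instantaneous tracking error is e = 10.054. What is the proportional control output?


u_P = Kp * e = 11.39 * 10.054 = 114.5151

114.5151


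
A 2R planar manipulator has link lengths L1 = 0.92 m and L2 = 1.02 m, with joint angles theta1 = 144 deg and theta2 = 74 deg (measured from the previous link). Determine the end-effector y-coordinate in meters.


y = L1*sin(th1) + L2*sin(th1+th2) = 0.92*sin(144 deg) + 1.02*sin(218 deg) = -0.0872

-0.0872 m


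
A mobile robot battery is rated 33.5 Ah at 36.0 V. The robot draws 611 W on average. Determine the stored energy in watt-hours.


E = capacity * V = 33.5*36.0 = 1206.0000

1206.0000 Wh


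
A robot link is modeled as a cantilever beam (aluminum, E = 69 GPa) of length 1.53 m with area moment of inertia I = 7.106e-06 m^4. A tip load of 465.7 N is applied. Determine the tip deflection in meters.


delta = F*L^3/(3*E*I) = 465.7*1.53^3/(3*6.900e+10*7.106e-06)
      = 1667.9404089/1470942 = 0.0011

0.0011 m


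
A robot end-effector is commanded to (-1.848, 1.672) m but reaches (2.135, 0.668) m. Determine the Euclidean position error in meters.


dx = 2.135 - (-1.848) = 3.9830, dy = 0.668 - (1.672) = -1.0040
err = sqrt(15.864289 + 1.008016) = 4.1076

4.1076 m


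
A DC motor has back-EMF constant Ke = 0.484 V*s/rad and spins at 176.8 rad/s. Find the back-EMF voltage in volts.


V_emf = Ke * omega = 0.484*176.8 = 85.5712

85.5712 V


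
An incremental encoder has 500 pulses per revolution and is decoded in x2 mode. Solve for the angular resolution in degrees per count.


resolution = 360 / (PPR * 2) = 360 / 1000 = 0.3600

0.3600 degrees


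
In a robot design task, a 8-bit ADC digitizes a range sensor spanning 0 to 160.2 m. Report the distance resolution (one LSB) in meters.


res = range / 2^n = 160.2/2^8 = 160.2/256 = 0.6258

0.6258 m


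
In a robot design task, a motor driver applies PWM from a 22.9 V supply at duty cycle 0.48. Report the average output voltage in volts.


V_avg = V_supply * D = 22.9*0.48 = 10.9920

10.9920 V


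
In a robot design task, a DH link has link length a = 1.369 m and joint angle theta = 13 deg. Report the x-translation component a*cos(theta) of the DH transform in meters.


a*cos(theta) = 1.369*cos(13 deg) = 1.3339

1.3339 m


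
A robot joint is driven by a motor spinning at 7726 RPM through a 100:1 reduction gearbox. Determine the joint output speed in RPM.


omega_joint = omega_motor / N = 7726 / 100 = 77.2600

77.2600 RPM


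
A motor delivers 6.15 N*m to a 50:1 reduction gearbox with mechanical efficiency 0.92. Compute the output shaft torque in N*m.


tau_out = tau_in * N * eta = 6.15 * 50 * 0.92 = 282.9000

282.9000 N*m


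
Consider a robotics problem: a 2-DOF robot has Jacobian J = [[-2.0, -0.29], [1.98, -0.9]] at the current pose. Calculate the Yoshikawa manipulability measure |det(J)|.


det(J) = -2.0*-0.9 - (-0.29)*(1.98) = 2.3742
|det(J)| = 2.3742

2.3742


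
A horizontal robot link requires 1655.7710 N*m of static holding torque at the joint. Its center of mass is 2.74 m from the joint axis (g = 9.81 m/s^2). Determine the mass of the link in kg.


m = tau / (g*L) = 1655.7710 / (9.81 * 2.74) = 61.6000

61.6000 kg


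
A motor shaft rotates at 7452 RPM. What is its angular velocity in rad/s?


omega = 7452 * 2*pi/60 = 780.3716

780.3716 rad/s


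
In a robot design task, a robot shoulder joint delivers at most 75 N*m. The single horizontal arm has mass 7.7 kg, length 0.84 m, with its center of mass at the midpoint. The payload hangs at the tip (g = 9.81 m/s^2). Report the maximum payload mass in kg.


tau_arm = m_arm*g*(L/2) = 7.7*9.81*0.84/2 = 31.7255 N*m
tau_payload = tau_max - tau_arm = 75 - 31.7255 = 43.2745
m_payload = tau_payload / (g*L) = 43.2745 / (9.81*0.84) = 5.2515

5.2515 kg


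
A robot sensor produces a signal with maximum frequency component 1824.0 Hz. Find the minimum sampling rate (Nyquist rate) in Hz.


f_s,min = 2*f_max = 2*1824.0 = 3648.0000

3648.0000 Hz


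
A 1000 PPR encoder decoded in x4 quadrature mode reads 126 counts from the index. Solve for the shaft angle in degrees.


angle = counts * 360 / (PPR*4) = 126 * 360 / 4000 = 11.3400

11.3400 degrees


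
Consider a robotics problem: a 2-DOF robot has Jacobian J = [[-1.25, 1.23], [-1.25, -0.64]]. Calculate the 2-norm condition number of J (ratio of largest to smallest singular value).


JJ^T eigenvalues: trace(JJ^T) = 5.0475, det(JJ^T) = det(J)^2 = 5.46390625
s_max^2 = (5.0475 + sqrt(3.62163125))/2 = 3.47527920
s_min^2 = (5.0475 - sqrt(3.62163125))/2 = 1.57222080
kappa = s_max/s_min = sqrt(3.47527920/1.57222080) = 1.4868

1.4868
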